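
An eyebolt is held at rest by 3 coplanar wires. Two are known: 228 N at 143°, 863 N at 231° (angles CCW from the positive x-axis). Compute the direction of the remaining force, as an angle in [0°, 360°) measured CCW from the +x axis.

Sum the known components: ΣF_x = -725.2 N, ΣF_y = -533.5 N.
For equilibrium the remaining force must supply (−ΣF_x, −ΣF_y) = (725.2, 533.5) N.
Magnitude = √((725.2)² + (533.5)²) = 900.3 N; direction = atan2(533.5, 725.2) = 36.3°.

θ ≈ 36.3°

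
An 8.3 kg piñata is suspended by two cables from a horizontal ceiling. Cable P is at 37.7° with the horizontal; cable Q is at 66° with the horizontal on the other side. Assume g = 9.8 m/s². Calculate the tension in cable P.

T_P ≈ 34.1 N

Weight W = 8.3 × 9.8 = 81.34 N acts straight down.
Horizontal: T_P cos 37.7° = T_Q cos 66°  →  T_Q = 1.945 T_P.
Vertical: T_P sin 37.7° + T_Q sin 66° = 81.34.
Substituting the horizontal relation into the vertical equation gives 2.389 T_P = 81.34, so T_P = 34.05 N.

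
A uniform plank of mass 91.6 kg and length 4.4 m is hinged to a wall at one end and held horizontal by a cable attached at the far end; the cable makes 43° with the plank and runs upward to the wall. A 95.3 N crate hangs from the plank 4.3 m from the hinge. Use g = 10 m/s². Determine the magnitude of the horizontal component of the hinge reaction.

Take torques about the hinge: T sin 43° · 4.4 = 91.6×10×2.2 + 95.3×4.3 = 2425 N·m.
So T = 2425 / (0.6820 × 4.4) = 808.12 N.
ΣF_x = 0: H_x = T cos 43° = 591.02 N.

H_x ≈ 591 N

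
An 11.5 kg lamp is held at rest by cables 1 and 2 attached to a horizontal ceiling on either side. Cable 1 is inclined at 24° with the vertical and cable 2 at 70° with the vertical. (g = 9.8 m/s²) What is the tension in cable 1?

Angles from the horizontal: cable 1 is 90° − 24° = 66°, cable 2 is 90° − 70° = 20°.
Weight W = 11.5 × 9.8 = 112.7 N acts straight down.
Horizontal: T_1 cos 66° = T_2 cos 20°  →  T_2 = 0.4328 T_1.
Vertical: T_1 sin 66° + T_2 sin 20° = 112.7.
Substituting the horizontal relation into the vertical equation gives 1.062 T_1 = 112.7, so T_1 = 106.2 N.

T_1 ≈ 106 N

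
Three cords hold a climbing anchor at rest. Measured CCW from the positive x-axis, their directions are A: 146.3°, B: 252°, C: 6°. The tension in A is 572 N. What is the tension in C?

Resolve: ΣF_x = 572 cos 146.3° + T_B cos 252° + T_C cos 6° = 0.
        ΣF_y = 572 sin 146.3° + T_B sin 252° + T_C sin 6° = 0.
The known terms sum to (-475.9, 317.4) N, so -0.3090 T_B + 0.9945 T_C = 475.9 and -0.9511 T_B + 0.1045 T_C = -317.4.
Solving simultaneously: T_B = 400 N, T_C = 602.8 N.

T_C ≈ 603 N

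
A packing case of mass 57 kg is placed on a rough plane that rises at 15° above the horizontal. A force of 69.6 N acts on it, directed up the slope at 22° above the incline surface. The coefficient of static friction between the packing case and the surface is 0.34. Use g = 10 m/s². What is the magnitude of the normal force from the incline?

N ≈ 525 N

Axes along / perpendicular to the incline. W sin 15° = 147.5 N down-slope; W cos 15° = 550.6 N into the surface.
Perpendicular: N = W cos 15° − P sin 22° = 550.6 − 26.07 = 524.5 N.
Along incline: P cos 22° + f = W sin 15° (friction acts up-slope) → f = 147.5 − 64.53 = 82.99 N.
|f| = 82.99 N ≤ μN = 178.3 N, so the packing case is indeed static.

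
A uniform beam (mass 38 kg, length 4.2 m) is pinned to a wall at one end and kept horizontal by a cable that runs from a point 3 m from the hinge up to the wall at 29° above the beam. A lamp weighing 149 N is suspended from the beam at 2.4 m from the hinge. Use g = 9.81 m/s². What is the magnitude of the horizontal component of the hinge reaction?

H_x ≈ 686 N

Take torques about the hinge: T sin 29° · 3 = 38×9.81×2.1 + 149×2.4 = 1140.4 N·m.
So T = 1140.4 / (0.4848 × 3) = 784.11 N.
ΣF_x = 0: H_x = T cos 29° = 685.8 N.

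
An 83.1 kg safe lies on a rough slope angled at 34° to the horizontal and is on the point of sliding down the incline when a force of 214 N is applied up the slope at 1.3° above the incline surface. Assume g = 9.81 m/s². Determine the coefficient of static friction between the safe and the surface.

μ ≈ 0.361

On the verge of sliding down the incline, friction is at its maximum μN and acts up the slope.
Perpendicular to incline: N = W cos 34° − P sin 1.3° = 675.8 − 4.855 = 671 N.
Along incline: P cos 1.3° + μN = W sin 34° → μ = (W sin 34° − P cos 1.3°) / N = 0.3605.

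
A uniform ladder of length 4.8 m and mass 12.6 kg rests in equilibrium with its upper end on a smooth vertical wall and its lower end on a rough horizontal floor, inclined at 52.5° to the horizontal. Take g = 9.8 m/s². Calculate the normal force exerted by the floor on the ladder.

ΣF_y = 0: N_floor = 12.6×9.8 = 123.48 N.

N_floor ≈ 123 N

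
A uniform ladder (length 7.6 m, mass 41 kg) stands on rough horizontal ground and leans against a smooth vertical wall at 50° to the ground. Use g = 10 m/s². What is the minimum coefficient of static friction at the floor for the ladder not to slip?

μ_min ≈ 0.420

ΣF_y = 0: N_floor = 41×10 = 410 N.
Torques about the foot: N_wall · 7.6 sin 50° = 41×10×3.8 cos 50° → N_wall = 172.02 N.
ΣF_x = 0: f_floor = N_wall = 172.02 N.
μ_min = f_floor / N_floor = 172.02 / 410 = 0.4195.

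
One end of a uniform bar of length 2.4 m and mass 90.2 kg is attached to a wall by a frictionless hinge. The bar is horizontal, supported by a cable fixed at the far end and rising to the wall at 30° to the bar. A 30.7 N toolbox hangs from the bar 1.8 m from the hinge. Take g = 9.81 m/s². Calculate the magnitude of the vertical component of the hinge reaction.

Take torques about the hinge: T sin 30° · 2.4 = 90.2×9.81×1.2 + 30.7×1.8 = 1117.1 N·m.
So T = 1117.1 / (0.5000 × 2.4) = 930.91 N.
ΣF_y = 0: H_y = (90.2×9.81 + 30.7) − T sin 30° = 915.56 − 465.46 = 450.11 N.

|H_y| ≈ 450 N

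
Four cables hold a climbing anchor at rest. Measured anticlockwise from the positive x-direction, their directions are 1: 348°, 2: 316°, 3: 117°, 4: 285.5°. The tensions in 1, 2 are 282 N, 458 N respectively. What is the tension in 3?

T_3 ≈ 2420 N

Resolve: ΣF_x = 282 cos 348° + 458 cos 316° + T_3 cos 117° + T_4 cos 285.5° = 0.
        ΣF_y = 282 sin 348° + 458 sin 316° + T_3 sin 117° + T_4 sin 285.5° = 0.
The known terms sum to (605.3, -376.8) N, so -0.4540 T_3 + 0.2672 T_4 = -605.3 and 0.8910 T_3 − 0.9636 T_4 = 376.8.
Solving simultaneously: T_3 = 2421 N, T_4 = 1847 N.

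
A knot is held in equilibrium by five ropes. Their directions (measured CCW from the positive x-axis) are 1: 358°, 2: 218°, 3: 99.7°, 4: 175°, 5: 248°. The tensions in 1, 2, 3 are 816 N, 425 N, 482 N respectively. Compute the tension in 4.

Resolve: ΣF_x = 816 cos 358° + 425 cos 218° + 482 cos 99.7° + T_4 cos 175° + T_5 cos 248° = 0.
        ΣF_y = 816 sin 358° + 425 sin 218° + 482 sin 99.7° + T_4 sin 175° + T_5 sin 248° = 0.
The known terms sum to (399.4, 185) N, so -0.9962 T_4 − 0.3746 T_5 = -399.4 and 0.0872 T_4 − 0.9272 T_5 = -185.
Solving simultaneously: T_4 = 314.8 N, T_5 = 229.1 N.

T_4 ≈ 315 N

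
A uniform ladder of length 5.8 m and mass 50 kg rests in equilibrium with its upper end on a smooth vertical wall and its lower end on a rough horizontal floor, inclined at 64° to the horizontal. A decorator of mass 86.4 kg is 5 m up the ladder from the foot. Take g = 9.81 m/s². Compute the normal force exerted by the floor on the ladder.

ΣF_y = 0: N_floor = 50×9.81 + 86.4×9.81 = 1338.1 N.

N_floor ≈ 1340 N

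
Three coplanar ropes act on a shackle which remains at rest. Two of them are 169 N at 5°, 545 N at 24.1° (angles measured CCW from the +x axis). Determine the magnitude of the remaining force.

Sum the known components: ΣF_x = 665.9 N, ΣF_y = 237.3 N.
For equilibrium the remaining force must supply (−ΣF_x, −ΣF_y) = (-665.9, -237.3) N.
Magnitude = √((-665.9)² + (-237.3)²) = 706.9 N; direction = atan2(-237.3, -665.9) = 199.6°.

F ≈ 707 N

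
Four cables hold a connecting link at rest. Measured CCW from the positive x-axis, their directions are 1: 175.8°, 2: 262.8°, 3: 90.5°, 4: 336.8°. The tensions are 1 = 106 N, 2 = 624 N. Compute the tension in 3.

Resolve: ΣF_x = 106 cos 175.8° + 624 cos 262.8° + T_3 cos 90.5° + T_4 cos 336.8° = 0.
        ΣF_y = 106 sin 175.8° + 624 sin 262.8° + T_3 sin 90.5° + T_4 sin 336.8° = 0.
The known terms sum to (-183.9, -611.3) N, so -0.0087 T_3 + 0.9191 T_4 = 183.9 and 1.0000 T_3 − 0.3939 T_4 = 611.3.
Solving simultaneously: T_3 = 692.8 N, T_4 = 206.7 N.

T_3 ≈ 693 N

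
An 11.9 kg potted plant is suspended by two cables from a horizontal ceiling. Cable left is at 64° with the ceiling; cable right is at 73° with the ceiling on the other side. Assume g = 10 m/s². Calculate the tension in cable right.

Weight W = 11.9 × 10 = 119 N acts straight down.
Horizontal: T_left cos 64° = T_right cos 73°  →  T_left = 0.667 T_right.
Vertical: T_left sin 64° + T_right sin 73° = 119.
Substituting the horizontal relation into the vertical equation gives 1.556 T_right = 119, so T_right = 76.49 N.

T_right ≈ 76.5 N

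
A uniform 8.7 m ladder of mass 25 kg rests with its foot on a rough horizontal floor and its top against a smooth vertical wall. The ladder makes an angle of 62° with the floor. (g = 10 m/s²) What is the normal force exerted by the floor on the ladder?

ΣF_y = 0: N_floor = 25×10 = 250 N.

N_floor ≈ 250 N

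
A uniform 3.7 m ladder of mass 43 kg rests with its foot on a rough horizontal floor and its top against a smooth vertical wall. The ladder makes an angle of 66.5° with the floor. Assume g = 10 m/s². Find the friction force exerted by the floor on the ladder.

f ≈ 93.5 N

Torques about the foot: N_wall · 3.7 sin 66.5° = 43×10×1.85 cos 66.5° → N_wall = 93.485 N.
ΣF_x = 0: f_floor = N_wall = 93.485 N.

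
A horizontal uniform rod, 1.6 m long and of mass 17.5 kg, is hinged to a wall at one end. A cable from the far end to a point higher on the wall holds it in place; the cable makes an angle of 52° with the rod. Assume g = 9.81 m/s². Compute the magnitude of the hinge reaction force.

Take torques about the hinge: T sin 52° · 1.6 = 17.5×9.81×0.8 = 137.34 N·m.
So T = 137.34 / (0.7880 × 1.6) = 108.93 N.
ΣF_x = 0: H_x = T cos 52° = 67.064 N.
ΣF_y = 0: H_y = (17.5×9.81) − T sin 52° = 171.68 − 85.837 = 85.838 N.
|H| = √(H_x² + H_y²) = √((67.064)² + (85.838)²) = 108.93 N.

|H| ≈ 109 N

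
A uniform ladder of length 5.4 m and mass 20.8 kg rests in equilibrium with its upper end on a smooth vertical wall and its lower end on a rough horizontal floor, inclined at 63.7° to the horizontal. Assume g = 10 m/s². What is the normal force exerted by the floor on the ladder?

ΣF_y = 0: N_floor = 20.8×10 = 208 N.

N_floor ≈ 208 N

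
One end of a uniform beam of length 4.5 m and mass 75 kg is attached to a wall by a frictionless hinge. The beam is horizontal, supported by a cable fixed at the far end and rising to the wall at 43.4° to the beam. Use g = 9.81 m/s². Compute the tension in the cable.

T ≈ 535 N

Take torques about the hinge: T sin 43.4° · 4.5 = 75×9.81×2.25 = 1655.4 N·m.
So T = 1655.4 / (0.6871 × 4.5) = 535.41 N.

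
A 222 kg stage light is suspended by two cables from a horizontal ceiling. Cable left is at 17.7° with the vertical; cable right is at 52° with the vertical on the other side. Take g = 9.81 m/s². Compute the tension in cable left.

T_left ≈ 1830 N

Angles from the horizontal: cable left is 90° − 17.7° = 72.3°, cable right is 90° − 52° = 38°.
Weight W = 222 × 9.81 = 2178 N acts straight down.
Horizontal: T_left cos 72.3° = T_right cos 38°  →  T_right = 0.3858 T_left.
Vertical: T_left sin 72.3° + T_right sin 38° = 2178.
Substituting the horizontal relation into the vertical equation gives 1.19 T_left = 2178, so T_left = 1830 N.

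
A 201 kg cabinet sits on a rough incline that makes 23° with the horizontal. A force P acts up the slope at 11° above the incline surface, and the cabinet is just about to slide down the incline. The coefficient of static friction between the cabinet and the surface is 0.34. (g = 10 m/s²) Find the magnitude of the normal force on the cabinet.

N ≈ 1820 N

On the verge of sliding down the incline, friction equals μN and acts up the slope.
Perpendicular: N + P sin 11° = W cos 23° = 1850 N.
Along incline: P cos 11° + μN = W sin 23° with W sin 23° = 785.4 N.
Solving the pair for P and N: P = 170.5 N, N = 1818 N (and f = μN = 618 N).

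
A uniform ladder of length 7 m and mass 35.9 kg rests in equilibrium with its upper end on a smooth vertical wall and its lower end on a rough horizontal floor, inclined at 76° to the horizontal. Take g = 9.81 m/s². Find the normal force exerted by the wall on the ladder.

N_wall ≈ 43.9 N

Torques about the foot: N_wall · 7 sin 76° = 35.9×9.81×3.5 cos 76° → N_wall = 43.904 N.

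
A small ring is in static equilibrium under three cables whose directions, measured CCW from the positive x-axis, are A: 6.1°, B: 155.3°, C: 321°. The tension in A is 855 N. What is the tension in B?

Resolve: ΣF_x = 855 cos 6.1° + T_B cos 155.3° + T_C cos 321° = 0.
        ΣF_y = 855 sin 6.1° + T_B sin 155.3° + T_C sin 321° = 0.
The known terms sum to (850.2, 90.86) N, so -0.9085 T_B + 0.7771 T_C = -850.2 and 0.4179 T_B − 0.6293 T_C = -90.86.
Solving simultaneously: T_B = 2452 N, T_C = 1772 N.

T_B ≈ 2450 N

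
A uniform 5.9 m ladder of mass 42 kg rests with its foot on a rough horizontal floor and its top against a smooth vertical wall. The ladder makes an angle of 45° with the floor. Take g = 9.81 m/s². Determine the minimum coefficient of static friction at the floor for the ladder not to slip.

μ_min ≈ 0.500

ΣF_y = 0: N_floor = 42×9.81 = 412.02 N.
Torques about the foot: N_wall · 5.9 sin 45° = 42×9.81×2.95 cos 45° → N_wall = 206.01 N.
ΣF_x = 0: f_floor = N_wall = 206.01 N.
μ_min = f_floor / N_floor = 206.01 / 412.02 = 0.5.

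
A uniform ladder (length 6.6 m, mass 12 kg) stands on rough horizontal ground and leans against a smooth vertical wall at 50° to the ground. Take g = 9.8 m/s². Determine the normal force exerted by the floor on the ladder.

N_floor ≈ 118 N

ΣF_y = 0: N_floor = 12×9.8 = 117.6 N.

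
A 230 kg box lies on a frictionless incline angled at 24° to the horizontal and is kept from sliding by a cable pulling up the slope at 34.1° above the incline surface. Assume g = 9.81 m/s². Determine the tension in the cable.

T ≈ 1110 N

Take axes along and perpendicular to the incline. Weight components: W sin 24° = 917.7 N down-slope, W cos 24° = 2061 N into the surface.
Along incline: T cos 34.1° = W sin 24° → T = 1108 N.
Perpendicular: N = W cos 24° − T sin 34.1° = 1440 N.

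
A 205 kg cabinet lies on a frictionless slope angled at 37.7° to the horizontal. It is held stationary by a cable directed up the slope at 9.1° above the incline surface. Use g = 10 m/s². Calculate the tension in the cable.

T ≈ 1270 N

Take axes along and perpendicular to the incline. Weight components: W sin 37.7° = 1254 N down-slope, W cos 37.7° = 1622 N into the surface.
Along incline: T cos 9.1° = W sin 37.7° → T = 1270 N.
Perpendicular: N = W cos 37.7° − T sin 9.1° = 1421 N.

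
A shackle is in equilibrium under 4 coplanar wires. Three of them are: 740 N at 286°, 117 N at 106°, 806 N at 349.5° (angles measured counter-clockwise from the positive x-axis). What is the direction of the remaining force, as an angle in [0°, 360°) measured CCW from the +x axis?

θ ≈ 142°

Sum the known components: ΣF_x = 964.2 N, ΣF_y = -745.7 N.
For equilibrium the remaining force must supply (−ΣF_x, −ΣF_y) = (-964.2, 745.7) N.
Magnitude = √((-964.2)² + (745.7)²) = 1219 N; direction = atan2(745.7, -964.2) = 142.3°.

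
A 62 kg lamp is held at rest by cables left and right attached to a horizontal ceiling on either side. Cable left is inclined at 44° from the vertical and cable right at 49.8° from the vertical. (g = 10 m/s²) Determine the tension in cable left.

T_left ≈ 475 N

Angles from the horizontal: cable left is 90° − 44° = 46°, cable right is 90° − 49.8° = 40.2°.
Weight W = 62 × 10 = 620 N acts straight down.
Horizontal: T_left cos 46° = T_right cos 40.2°  →  T_right = 0.9095 T_left.
Vertical: T_left sin 46° + T_right sin 40.2° = 620.
Substituting the horizontal relation into the vertical equation gives 1.306 T_left = 620, so T_left = 474.6 N.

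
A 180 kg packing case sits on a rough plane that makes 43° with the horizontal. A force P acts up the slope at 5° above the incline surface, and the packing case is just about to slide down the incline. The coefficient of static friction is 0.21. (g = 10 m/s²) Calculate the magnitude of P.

On the verge of sliding down the incline, friction equals μN and acts up the slope.
Perpendicular: N + P sin 5° = W cos 43° = 1316 N.
Along incline: P cos 5° + μN = W sin 43° with W sin 43° = 1228 N.
Solving the pair for P and N: P = 972.6 N, N = 1232 N (and f = μN = 258.6 N).

P ≈ 973 N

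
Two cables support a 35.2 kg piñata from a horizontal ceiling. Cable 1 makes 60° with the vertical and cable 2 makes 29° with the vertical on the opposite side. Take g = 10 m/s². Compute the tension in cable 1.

Angles from the horizontal: cable 1 is 90° − 60° = 30°, cable 2 is 90° − 29° = 61°.
Weight W = 35.2 × 10 = 352 N acts straight down.
Horizontal: T_1 cos 30° = T_2 cos 61°  →  T_2 = 1.786 T_1.
Vertical: T_1 sin 30° + T_2 sin 61° = 352.
Substituting the horizontal relation into the vertical equation gives 2.062 T_1 = 352, so T_1 = 170.7 N.

T_1 ≈ 171 N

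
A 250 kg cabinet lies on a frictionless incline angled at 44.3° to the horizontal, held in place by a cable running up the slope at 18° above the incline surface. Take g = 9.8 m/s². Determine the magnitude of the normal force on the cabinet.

N ≈ 1200 N

Take axes along and perpendicular to the incline. Weight components: W sin 44.3° = 1711 N down-slope, W cos 44.3° = 1753 N into the surface.
Along incline: T cos 18° = W sin 44.3° → T = 1799 N.
Perpendicular: N = W cos 44.3° − T sin 18° = 1197 N.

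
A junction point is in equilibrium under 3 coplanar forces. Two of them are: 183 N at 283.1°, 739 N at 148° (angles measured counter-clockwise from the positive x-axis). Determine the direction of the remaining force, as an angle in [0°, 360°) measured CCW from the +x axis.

Sum the known components: ΣF_x = -585.2 N, ΣF_y = 213.4 N.
For equilibrium the remaining force must supply (−ΣF_x, −ΣF_y) = (585.2, -213.4) N.
Magnitude = √((585.2)² + (-213.4)²) = 622.9 N; direction = atan2(-213.4, 585.2) = 340.0°.

θ ≈ 340°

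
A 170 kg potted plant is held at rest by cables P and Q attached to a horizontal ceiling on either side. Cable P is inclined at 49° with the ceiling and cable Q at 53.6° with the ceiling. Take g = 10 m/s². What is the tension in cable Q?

T_Q ≈ 1140 N

Weight W = 170 × 10 = 1700 N acts straight down.
Horizontal: T_P cos 49° = T_Q cos 53.6°  →  T_P = 0.9045 T_Q.
Vertical: T_P sin 49° + T_Q sin 53.6° = 1700.
Substituting the horizontal relation into the vertical equation gives 1.488 T_Q = 1700, so T_Q = 1143 N.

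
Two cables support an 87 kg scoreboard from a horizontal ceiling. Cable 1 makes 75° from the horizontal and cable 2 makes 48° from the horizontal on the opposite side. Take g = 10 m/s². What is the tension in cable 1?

Weight W = 87 × 10 = 870 N acts straight down.
Horizontal: T_1 cos 75° = T_2 cos 48°  →  T_2 = 0.3868 T_1.
Vertical: T_1 sin 75° + T_2 sin 48° = 870.
Substituting the horizontal relation into the vertical equation gives 1.253 T_1 = 870, so T_1 = 694.1 N.

T_1 ≈ 694 N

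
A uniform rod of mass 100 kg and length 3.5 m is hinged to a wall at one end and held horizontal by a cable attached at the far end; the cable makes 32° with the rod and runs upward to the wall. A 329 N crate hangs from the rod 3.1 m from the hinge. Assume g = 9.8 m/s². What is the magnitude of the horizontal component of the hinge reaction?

Take torques about the hinge: T sin 32° · 3.5 = 100×9.8×1.75 + 329×3.1 = 2734.9 N·m.
So T = 2734.9 / (0.5299 × 3.5) = 1474.6 N.
ΣF_x = 0: H_x = T cos 32° = 1250.5 N.

H_x ≈ 1250 N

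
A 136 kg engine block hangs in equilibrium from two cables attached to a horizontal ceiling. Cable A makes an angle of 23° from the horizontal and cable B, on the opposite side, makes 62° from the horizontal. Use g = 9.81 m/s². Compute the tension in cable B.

Weight W = 136 × 9.81 = 1334 N acts straight down.
Horizontal: T_A cos 23° = T_B cos 62°  →  T_A = 0.51 T_B.
Vertical: T_A sin 23° + T_B sin 62° = 1334.
Substituting the horizontal relation into the vertical equation gives 1.082 T_B = 1334, so T_B = 1233 N.

T_B ≈ 1230 N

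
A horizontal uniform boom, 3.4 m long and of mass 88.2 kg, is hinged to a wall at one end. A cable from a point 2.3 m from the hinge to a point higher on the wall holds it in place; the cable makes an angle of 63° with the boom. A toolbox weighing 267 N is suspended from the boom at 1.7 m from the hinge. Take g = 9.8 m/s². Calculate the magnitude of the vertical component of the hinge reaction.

Take torques about the hinge: T sin 63° · 2.3 = 88.2×9.8×1.7 + 267×1.7 = 1923.3 N·m.
So T = 1923.3 / (0.8910 × 2.3) = 938.51 N.
ΣF_y = 0: H_y = (88.2×9.8 + 267) − T sin 63° = 1131.4 − 836.22 = 295.14 N.

|H_y| ≈ 295 N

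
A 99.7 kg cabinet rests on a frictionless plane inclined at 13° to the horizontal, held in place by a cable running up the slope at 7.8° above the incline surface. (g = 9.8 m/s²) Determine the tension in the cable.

T ≈ 222 N

Take axes along and perpendicular to the incline. Weight components: W sin 13° = 219.8 N down-slope, W cos 13° = 952 N into the surface.
Along incline: T cos 7.8° = W sin 13° → T = 221.8 N.
Perpendicular: N = W cos 13° − T sin 7.8° = 921.9 N.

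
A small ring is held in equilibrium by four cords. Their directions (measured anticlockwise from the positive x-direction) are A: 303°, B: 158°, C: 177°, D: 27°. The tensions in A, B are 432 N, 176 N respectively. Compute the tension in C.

T_C ≈ 594 N

Resolve: ΣF_x = 432 cos 303° + 176 cos 158° + T_C cos 177° + T_D cos 27° = 0.
        ΣF_y = 432 sin 303° + 176 sin 158° + T_C sin 177° + T_D sin 27° = 0.
The known terms sum to (72.1, -296.4) N, so -0.9986 T_C + 0.8910 T_D = -72.1 and 0.0523 T_C + 0.4540 T_D = 296.4.
Solving simultaneously: T_C = 593.6 N, T_D = 584.4 N.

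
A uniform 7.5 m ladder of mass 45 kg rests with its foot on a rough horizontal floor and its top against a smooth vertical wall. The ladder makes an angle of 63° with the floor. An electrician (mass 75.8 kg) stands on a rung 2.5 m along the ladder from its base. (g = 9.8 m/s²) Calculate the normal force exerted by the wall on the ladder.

N_wall ≈ 239 N

Torques about the foot: N_wall · 7.5 sin 63° = 45×9.8×3.75 cos 63° + 75.8×9.8×2.5 cos 63° → N_wall = 238.52 N.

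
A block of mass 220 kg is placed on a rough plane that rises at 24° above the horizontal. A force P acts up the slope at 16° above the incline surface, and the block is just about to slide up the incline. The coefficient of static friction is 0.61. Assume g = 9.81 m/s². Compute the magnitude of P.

On the verge of sliding up the incline, friction equals μN and acts down the slope.
Perpendicular: N + P sin 16° = W cos 24° = 1972 N.
Along incline: P cos 16° = W sin 24° + μN  with W sin 24° = 877.8 N.
Solving the pair for P and N: P = 1842 N, N = 1464 N (and f = μN = 893 N).

P ≈ 1840 N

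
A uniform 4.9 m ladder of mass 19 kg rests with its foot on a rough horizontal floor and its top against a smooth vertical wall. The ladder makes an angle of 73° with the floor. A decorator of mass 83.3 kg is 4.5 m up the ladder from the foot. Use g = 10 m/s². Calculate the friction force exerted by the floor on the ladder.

Torques about the foot: N_wall · 4.9 sin 73° = 19×10×2.45 cos 73° + 83.3×10×4.5 cos 73° → N_wall = 262.93 N.
ΣF_x = 0: f_floor = N_wall = 262.93 N.

f ≈ 263 N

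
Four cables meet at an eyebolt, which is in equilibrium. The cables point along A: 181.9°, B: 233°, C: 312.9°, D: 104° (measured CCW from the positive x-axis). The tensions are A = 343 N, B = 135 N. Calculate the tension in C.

T_C ≈ 911 N

Resolve: ΣF_x = 343 cos 181.9° + 135 cos 233° + T_C cos 312.9° + T_D cos 104° = 0.
        ΣF_y = 343 sin 181.9° + 135 sin 233° + T_C sin 312.9° + T_D sin 104° = 0.
The known terms sum to (-424.1, -119.2) N, so 0.6807 T_C − 0.2419 T_D = 424.1 and -0.7325 T_C + 0.9703 T_D = 119.2.
Solving simultaneously: T_C = 911 N, T_D = 810.7 N.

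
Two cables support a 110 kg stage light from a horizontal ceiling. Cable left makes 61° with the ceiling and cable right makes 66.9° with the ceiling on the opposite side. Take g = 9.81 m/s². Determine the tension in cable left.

Weight W = 110 × 9.81 = 1079 N acts straight down.
Horizontal: T_left cos 61° = T_right cos 66.9°  →  T_right = 1.236 T_left.
Vertical: T_left sin 61° + T_right sin 66.9° = 1079.
Substituting the horizontal relation into the vertical equation gives 2.011 T_left = 1079, so T_left = 536.5 N.

T_left ≈ 537 N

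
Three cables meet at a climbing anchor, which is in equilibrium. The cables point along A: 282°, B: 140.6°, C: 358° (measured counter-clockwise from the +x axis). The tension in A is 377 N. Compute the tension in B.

Resolve: ΣF_x = 377 cos 282° + T_B cos 140.6° + T_C cos 358° = 0.
        ΣF_y = 377 sin 282° + T_B sin 140.6° + T_C sin 358° = 0.
The known terms sum to (78.38, -368.8) N, so -0.7727 T_B + 0.9994 T_C = -78.38 and 0.6347 T_B − 0.0349 T_C = 368.8.
Solving simultaneously: T_B = 602.3 N, T_C = 387.2 N.

T_B ≈ 602 N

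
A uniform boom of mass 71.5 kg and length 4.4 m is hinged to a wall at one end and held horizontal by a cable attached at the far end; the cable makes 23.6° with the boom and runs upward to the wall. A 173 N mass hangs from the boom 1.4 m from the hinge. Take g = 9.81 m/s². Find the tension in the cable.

Take torques about the hinge: T sin 23.6° · 4.4 = 71.5×9.81×2.2 + 173×1.4 = 1785.3 N·m.
So T = 1785.3 / (0.4003 × 4.4) = 1013.5 N.

T ≈ 1010 N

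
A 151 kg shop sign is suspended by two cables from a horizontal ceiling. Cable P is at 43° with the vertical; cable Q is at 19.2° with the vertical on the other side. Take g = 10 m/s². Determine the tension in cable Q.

T_Q ≈ 1160 N

Angles from the horizontal: cable P is 90° − 43° = 47°, cable Q is 90° − 19.2° = 70.8°.
Weight W = 151 × 10 = 1510 N acts straight down.
Horizontal: T_P cos 47° = T_Q cos 70.8°  →  T_P = 0.4822 T_Q.
Vertical: T_P sin 47° + T_Q sin 70.8° = 1510.
Substituting the horizontal relation into the vertical equation gives 1.297 T_Q = 1510, so T_Q = 1164 N.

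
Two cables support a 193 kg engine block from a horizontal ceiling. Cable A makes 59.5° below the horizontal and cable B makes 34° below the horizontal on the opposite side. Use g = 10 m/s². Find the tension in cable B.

T_B ≈ 981 N

Weight W = 193 × 10 = 1930 N acts straight down.
Horizontal: T_A cos 59.5° = T_B cos 34°  →  T_A = 1.633 T_B.
Vertical: T_A sin 59.5° + T_B sin 34° = 1930.
Substituting the horizontal relation into the vertical equation gives 1.967 T_B = 1930, so T_B = 981.4 N.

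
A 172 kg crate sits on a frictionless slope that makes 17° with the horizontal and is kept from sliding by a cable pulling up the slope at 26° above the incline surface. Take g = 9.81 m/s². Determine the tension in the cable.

T ≈ 549 N

Take axes along and perpendicular to the incline. Weight components: W sin 17° = 493.3 N down-slope, W cos 17° = 1614 N into the surface.
Along incline: T cos 26° = W sin 17° → T = 548.9 N.
Perpendicular: N = W cos 17° − T sin 26° = 1373 N.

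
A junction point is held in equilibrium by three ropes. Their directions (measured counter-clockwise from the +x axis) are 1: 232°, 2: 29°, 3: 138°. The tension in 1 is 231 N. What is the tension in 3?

Resolve: ΣF_x = 231 cos 232° + T_2 cos 29° + T_3 cos 138° = 0.
        ΣF_y = 231 sin 232° + T_2 sin 29° + T_3 sin 138° = 0.
The known terms sum to (-142.2, -182) N, so 0.8746 T_2 − 0.7431 T_3 = 142.2 and 0.4848 T_2 + 0.6691 T_3 = 182.
Solving simultaneously: T_2 = 243.7 N, T_3 = 95.46 N.

T_3 ≈ 95.5 N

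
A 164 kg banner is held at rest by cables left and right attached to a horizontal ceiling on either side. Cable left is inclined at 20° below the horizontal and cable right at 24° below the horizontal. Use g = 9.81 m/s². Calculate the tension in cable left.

Weight W = 164 × 9.81 = 1609 N acts straight down.
Horizontal: T_left cos 20° = T_right cos 24°  →  T_right = 1.029 T_left.
Vertical: T_left sin 20° + T_right sin 24° = 1609.
Substituting the horizontal relation into the vertical equation gives 0.7604 T_left = 1609, so T_left = 2116 N.

T_left ≈ 2120 N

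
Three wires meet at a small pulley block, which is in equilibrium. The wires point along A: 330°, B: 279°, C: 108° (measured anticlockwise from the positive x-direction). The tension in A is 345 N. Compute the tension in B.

Resolve: ΣF_x = 345 cos 330° + T_B cos 279° + T_C cos 108° = 0.
        ΣF_y = 345 sin 330° + T_B sin 279° + T_C sin 108° = 0.
The known terms sum to (298.8, -172.5) N, so 0.1564 T_B − 0.3090 T_C = -298.8 and -0.9877 T_B + 0.9511 T_C = 172.5.
Solving simultaneously: T_B = 1476 N, T_C = 1714 N.

T_B ≈ 1480 N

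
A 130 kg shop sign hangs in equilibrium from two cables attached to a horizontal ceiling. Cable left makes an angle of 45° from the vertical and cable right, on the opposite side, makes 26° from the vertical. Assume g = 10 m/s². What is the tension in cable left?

Angles from the horizontal: cable left is 90° − 45° = 45°, cable right is 90° − 26° = 64°.
Weight W = 130 × 10 = 1300 N acts straight down.
Horizontal: T_left cos 45° = T_right cos 64°  →  T_right = 1.613 T_left.
Vertical: T_left sin 45° + T_right sin 64° = 1300.
Substituting the horizontal relation into the vertical equation gives 2.157 T_left = 1300, so T_left = 602.7 N.

T_left ≈ 603 N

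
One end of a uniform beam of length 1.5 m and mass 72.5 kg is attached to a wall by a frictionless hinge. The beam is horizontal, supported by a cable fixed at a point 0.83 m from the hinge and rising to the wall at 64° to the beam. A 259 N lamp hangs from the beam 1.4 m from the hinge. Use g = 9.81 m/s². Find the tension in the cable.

Take torques about the hinge: T sin 64° · 0.83 = 72.5×9.81×0.75 + 259×1.4 = 896.02 N·m.
So T = 896.02 / (0.8988 × 0.83) = 1201.1 N.

T ≈ 1200 N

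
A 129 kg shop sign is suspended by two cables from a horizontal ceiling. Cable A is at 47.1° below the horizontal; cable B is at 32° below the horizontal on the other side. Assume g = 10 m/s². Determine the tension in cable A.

T_A ≈ 1110 N

Weight W = 129 × 10 = 1290 N acts straight down.
Horizontal: T_A cos 47.1° = T_B cos 32°  →  T_B = 0.8027 T_A.
Vertical: T_A sin 47.1° + T_B sin 32° = 1290.
Substituting the horizontal relation into the vertical equation gives 1.158 T_A = 1290, so T_A = 1114 N.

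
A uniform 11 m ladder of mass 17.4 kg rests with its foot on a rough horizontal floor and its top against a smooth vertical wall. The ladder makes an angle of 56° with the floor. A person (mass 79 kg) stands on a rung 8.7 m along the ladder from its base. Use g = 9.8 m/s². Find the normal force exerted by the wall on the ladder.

N_wall ≈ 471 N

Torques about the foot: N_wall · 11 sin 56° = 17.4×9.8×5.5 cos 56° + 79×9.8×8.7 cos 56° → N_wall = 470.52 N.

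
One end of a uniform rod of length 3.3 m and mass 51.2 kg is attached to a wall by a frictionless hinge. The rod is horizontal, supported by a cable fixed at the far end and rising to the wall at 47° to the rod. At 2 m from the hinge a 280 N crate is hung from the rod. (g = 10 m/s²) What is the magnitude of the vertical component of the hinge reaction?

|H_y| ≈ 366 N

Take torques about the hinge: T sin 47° · 3.3 = 51.2×10×1.65 + 280×2 = 1404.8 N·m.
So T = 1404.8 / (0.7314 × 3.3) = 582.07 N.
ΣF_y = 0: H_y = (51.2×10 + 280) − T sin 47° = 792 − 425.7 = 366.3 N.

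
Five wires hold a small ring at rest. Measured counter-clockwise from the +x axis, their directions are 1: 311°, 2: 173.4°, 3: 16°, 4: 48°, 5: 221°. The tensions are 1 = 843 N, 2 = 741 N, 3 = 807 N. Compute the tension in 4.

T_4 ≈ 5230 N

Resolve: ΣF_x = 843 cos 311° + 741 cos 173.4° + 807 cos 16° + T_4 cos 48° + T_5 cos 221° = 0.
        ΣF_y = 843 sin 311° + 741 sin 173.4° + 807 sin 16° + T_4 sin 48° + T_5 sin 221° = 0.
The known terms sum to (592.7, -328.6) N, so 0.6691 T_4 − 0.7547 T_5 = -592.7 and 0.7431 T_4 − 0.6561 T_5 = 328.6.
Solving simultaneously: T_4 = 5226 N, T_5 = 5419 N.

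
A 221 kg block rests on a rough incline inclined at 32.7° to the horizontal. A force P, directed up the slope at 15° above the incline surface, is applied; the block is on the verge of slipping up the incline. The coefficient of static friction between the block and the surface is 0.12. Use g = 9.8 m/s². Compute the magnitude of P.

On the verge of sliding up the incline, friction equals μN and acts down the slope.
Perpendicular: N + P sin 15° = W cos 32.7° = 1823 N.
Along incline: P cos 15° = W sin 32.7° + μN  with W sin 32.7° = 1170 N.
Solving the pair for P and N: P = 1393 N, N = 1462 N (and f = μN = 175.4 N).

P ≈ 1390 N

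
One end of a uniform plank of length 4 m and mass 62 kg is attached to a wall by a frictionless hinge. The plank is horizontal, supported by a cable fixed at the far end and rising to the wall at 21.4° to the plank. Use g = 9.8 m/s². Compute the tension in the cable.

Take torques about the hinge: T sin 21.4° · 4 = 62×9.8×2 = 1215.2 N·m.
So T = 1215.2 / (0.3649 × 4) = 832.61 N.

T ≈ 833 N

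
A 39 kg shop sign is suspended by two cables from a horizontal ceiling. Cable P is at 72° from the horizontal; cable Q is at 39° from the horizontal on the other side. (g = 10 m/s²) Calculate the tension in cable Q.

Weight W = 39 × 10 = 390 N acts straight down.
Horizontal: T_P cos 72° = T_Q cos 39°  →  T_P = 2.515 T_Q.
Vertical: T_P sin 72° + T_Q sin 39° = 390.
Substituting the horizontal relation into the vertical equation gives 3.021 T_Q = 390, so T_Q = 129.1 N.

T_Q ≈ 129 N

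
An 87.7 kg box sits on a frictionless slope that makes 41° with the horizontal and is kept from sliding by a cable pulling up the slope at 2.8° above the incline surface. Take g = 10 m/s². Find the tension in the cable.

Take axes along and perpendicular to the incline. Weight components: W sin 41° = 575.4 N down-slope, W cos 41° = 661.9 N into the surface.
Along incline: T cos 2.8° = W sin 41° → T = 576.1 N.
Perpendicular: N = W cos 41° − T sin 2.8° = 633.7 N.

T ≈ 576 N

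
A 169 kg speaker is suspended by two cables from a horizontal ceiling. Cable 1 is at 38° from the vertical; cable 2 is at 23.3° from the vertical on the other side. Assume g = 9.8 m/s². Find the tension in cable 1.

Angles from the horizontal: cable 1 is 90° − 38° = 52°, cable 2 is 90° − 23.3° = 66.7°.
Weight W = 169 × 9.8 = 1656 N acts straight down.
Horizontal: T_1 cos 52° = T_2 cos 66.7°  →  T_2 = 1.556 T_1.
Vertical: T_1 sin 52° + T_2 sin 66.7° = 1656.
Substituting the horizontal relation into the vertical equation gives 2.218 T_1 = 1656, so T_1 = 746.9 N.

T_1 ≈ 747 N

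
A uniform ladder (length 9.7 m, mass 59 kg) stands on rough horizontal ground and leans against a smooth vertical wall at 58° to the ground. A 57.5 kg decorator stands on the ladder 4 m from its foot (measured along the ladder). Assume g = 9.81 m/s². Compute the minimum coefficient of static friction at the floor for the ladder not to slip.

μ_min ≈ 0.285

ΣF_y = 0: N_floor = 59×9.81 + 57.5×9.81 = 1142.9 N.
Torques about the foot: N_wall · 9.7 sin 58° = 59×9.81×4.85 cos 58° + 57.5×9.81×4 cos 58° → N_wall = 326.18 N.
ΣF_x = 0: f_floor = N_wall = 326.18 N.
μ_min = f_floor / N_floor = 326.18 / 1142.9 = 0.2854.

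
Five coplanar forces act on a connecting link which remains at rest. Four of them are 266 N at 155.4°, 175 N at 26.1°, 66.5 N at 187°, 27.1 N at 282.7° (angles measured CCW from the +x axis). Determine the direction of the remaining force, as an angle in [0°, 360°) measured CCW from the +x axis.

θ ≈ 313°

Sum the known components: ΣF_x = -144.7 N, ΣF_y = 153.2 N.
For equilibrium the remaining force must supply (−ΣF_x, −ΣF_y) = (144.7, -153.2) N.
Magnitude = √((144.7)² + (-153.2)²) = 210.8 N; direction = atan2(-153.2, 144.7) = 313.4°.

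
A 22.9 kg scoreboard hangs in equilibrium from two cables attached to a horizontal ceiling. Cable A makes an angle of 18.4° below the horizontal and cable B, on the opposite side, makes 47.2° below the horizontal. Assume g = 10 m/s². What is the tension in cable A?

T_A ≈ 171 N

Weight W = 22.9 × 10 = 229 N acts straight down.
Horizontal: T_A cos 18.4° = T_B cos 47.2°  →  T_B = 1.397 T_A.
Vertical: T_A sin 18.4° + T_B sin 47.2° = 229.
Substituting the horizontal relation into the vertical equation gives 1.34 T_A = 229, so T_A = 170.9 N.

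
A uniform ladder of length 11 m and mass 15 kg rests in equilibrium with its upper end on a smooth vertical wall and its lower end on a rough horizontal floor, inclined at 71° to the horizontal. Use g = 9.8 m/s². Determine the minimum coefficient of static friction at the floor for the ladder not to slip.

ΣF_y = 0: N_floor = 15×9.8 = 147 N.
Torques about the foot: N_wall · 11 sin 71° = 15×9.8×5.5 cos 71° → N_wall = 25.308 N.
ΣF_x = 0: f_floor = N_wall = 25.308 N.
μ_min = f_floor / N_floor = 25.308 / 147 = 0.1722.

μ_min ≈ 0.172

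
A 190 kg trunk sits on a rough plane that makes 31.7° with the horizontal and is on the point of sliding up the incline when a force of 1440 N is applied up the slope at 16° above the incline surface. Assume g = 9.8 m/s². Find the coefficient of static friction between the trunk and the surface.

On the verge of sliding up the incline, friction is at its maximum μN and acts down the slope.
Perpendicular to incline: N = W cos 31.7° − P sin 16° = 1584 − 396.9 = 1187 N.
Along incline: P cos 16° − μN = W sin 31.7° → μ = −(W sin 31.7° − P cos 16°) / N = 0.3418.

μ ≈ 0.342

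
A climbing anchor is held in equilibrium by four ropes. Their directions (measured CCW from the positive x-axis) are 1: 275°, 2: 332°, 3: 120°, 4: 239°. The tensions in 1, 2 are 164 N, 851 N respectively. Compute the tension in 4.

Resolve: ΣF_x = 164 cos 275° + 851 cos 332° + T_3 cos 120° + T_4 cos 239° = 0.
        ΣF_y = 164 sin 275° + 851 sin 332° + T_3 sin 120° + T_4 sin 239° = 0.
The known terms sum to (765.7, -562.9) N, so -0.5000 T_3 − 0.5150 T_4 = -765.7 and 0.8660 T_3 − 0.8572 T_4 = 562.9.
Solving simultaneously: T_3 = 1082 N, T_4 = 436.4 N.

T_4 ≈ 436 N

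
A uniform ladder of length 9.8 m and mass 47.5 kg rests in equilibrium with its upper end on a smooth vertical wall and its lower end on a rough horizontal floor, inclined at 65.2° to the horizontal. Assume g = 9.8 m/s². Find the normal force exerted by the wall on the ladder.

Torques about the foot: N_wall · 9.8 sin 65.2° = 47.5×9.8×4.9 cos 65.2° → N_wall = 107.55 N.

N_wall ≈ 108 N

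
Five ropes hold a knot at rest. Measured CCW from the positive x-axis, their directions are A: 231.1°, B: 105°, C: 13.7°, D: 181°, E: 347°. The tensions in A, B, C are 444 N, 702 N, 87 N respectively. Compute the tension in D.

Resolve: ΣF_x = 444 cos 231.1° + 702 cos 105° + 87 cos 13.7° + T_D cos 181° + T_E cos 347° = 0.
        ΣF_y = 444 sin 231.1° + 702 sin 105° + 87 sin 13.7° + T_D sin 181° + T_E sin 347° = 0.
The known terms sum to (-376, 353.1) N, so -0.9998 T_D + 0.9744 T_E = 376 and -0.0175 T_D − 0.2250 T_E = -353.1.
Solving simultaneously: T_D = 1073 N, T_E = 1487 N.

T_D ≈ 1070 N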